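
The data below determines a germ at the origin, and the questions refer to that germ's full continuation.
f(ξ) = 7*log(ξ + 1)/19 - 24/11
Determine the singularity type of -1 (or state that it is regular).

The term (7/19)*log(1 - ξ/(-1)) has argument 1 - -1/(-1) = 0 at -1: a logarithmic (infinitely-sheeted) branch point; the remaining terms are analytic or single-valued there.

The point is a logarithmic branch point.


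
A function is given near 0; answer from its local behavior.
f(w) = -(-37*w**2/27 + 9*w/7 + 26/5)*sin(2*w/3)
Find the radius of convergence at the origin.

The radius of convergence is infinite.

The factor -sin(2*w/3) is entire and contributes no finite singular point.
The polynomial part has no poles.
No finite singular points: the Taylor series at 0 converges everywhere.


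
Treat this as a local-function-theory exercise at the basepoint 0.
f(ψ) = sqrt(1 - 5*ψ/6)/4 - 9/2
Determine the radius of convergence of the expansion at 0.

Branch term (1/4)*sqrt(1 - ψ/(6/5)): its argument vanishes at ψ = 6/5, a square-root branch point, modulus 6/5.
The radius of convergence is the smallest modulus among the singular points: 6/5.

The radius of convergence is 6/5.


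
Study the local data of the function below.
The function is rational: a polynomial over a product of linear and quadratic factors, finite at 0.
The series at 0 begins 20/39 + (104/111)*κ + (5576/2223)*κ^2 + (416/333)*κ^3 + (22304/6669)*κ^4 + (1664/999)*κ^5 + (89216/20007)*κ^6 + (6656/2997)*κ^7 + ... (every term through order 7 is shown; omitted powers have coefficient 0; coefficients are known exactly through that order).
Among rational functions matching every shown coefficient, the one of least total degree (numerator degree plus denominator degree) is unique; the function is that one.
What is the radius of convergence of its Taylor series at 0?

The radius of convergence is (1/2)*sqrt(3).

No rational of total degree below 4 reproduces all 8 coefficients; solving the [2/2] Pade equations on them gives f(κ) = (-26*κ**2/19 - 26*κ/37 - 5/13)/(κ**2 - 3/4), whose expansion matches every shown term.
Denominator factor (κ**2 - 3/4): discriminant 3, real irrational roots (1/2)*sqrt(3) and -(1/2)*sqrt(3); poles of order 1, moduli (1/2)*sqrt(3) and (1/2)*sqrt(3).
The radius of convergence is the smallest modulus among the singular points: (1/2)*sqrt(3).


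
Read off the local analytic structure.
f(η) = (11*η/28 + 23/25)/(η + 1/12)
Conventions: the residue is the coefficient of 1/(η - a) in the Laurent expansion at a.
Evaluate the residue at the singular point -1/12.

The residue is 7453/8400.

At the order-1 pole -1/12 set g(η) = (η - (-1/12))*f(η) = 11*η/28 + 23/25.
Simple pole: residue = g(a) at a = -1/12, which is 7453/8400.


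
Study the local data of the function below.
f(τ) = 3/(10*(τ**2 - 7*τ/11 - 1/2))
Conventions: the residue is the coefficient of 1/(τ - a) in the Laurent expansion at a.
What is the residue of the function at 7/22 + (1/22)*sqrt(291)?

The factor τ**2 - 7*τ/11 - 1/2 splits as (τ - a)(τ - a') with a = 7/22 + (1/22)*sqrt(291), a' = 7/22 - (1/22)*sqrt(291). At the order-1 pole a set g(τ) = (τ - a)*f(τ) = [3/10] / (τ - a').
Simple pole: residue = g(a) at a = 7/22 + (1/22)*sqrt(291), which is (11/970)*sqrt(291).

The residue is (11/970)*sqrt(291).


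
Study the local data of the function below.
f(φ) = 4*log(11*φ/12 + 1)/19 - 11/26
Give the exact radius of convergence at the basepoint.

The radius of convergence is 12/11.

Branch term (4/19)*log(1 - φ/(-12/11)): its argument vanishes at φ = -12/11, a logarithmic branch point, modulus 12/11.
The radius of convergence is the smallest modulus among the singular points: 12/11.


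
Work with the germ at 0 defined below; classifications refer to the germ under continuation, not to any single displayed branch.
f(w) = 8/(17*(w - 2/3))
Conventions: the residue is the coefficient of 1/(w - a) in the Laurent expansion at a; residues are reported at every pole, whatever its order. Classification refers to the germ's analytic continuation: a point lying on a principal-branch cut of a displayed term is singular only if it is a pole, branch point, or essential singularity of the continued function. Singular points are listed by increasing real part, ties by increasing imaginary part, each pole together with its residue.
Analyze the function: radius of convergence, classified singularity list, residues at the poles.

Radius of convergence at 0: 2/3.
At 2/3: a pole of order 1; residue 8/17.

Denominator factor (w - 2/3): pole of order 1 at 2/3, modulus 2/3.
The radius of convergence is the smallest modulus among the singular points: 2/3.
At the order-1 pole 2/3 set g(w) = (w - (2/3))*f(w) = 8/17.
Simple pole: residue = g(a) at a = 2/3, which is 8/17.


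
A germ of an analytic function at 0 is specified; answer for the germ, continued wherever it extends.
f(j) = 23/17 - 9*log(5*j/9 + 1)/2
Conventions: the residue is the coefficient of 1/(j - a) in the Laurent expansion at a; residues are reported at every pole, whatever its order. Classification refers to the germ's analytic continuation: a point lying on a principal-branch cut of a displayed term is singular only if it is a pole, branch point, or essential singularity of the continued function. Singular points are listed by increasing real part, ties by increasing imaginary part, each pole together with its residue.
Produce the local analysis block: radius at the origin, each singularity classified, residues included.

Radius of convergence at 0: 9/5.
At -9/5: a logarithmic branch point.

Branch term (-9/2)*log(1 - j/(-9/5)): its argument vanishes at j = -9/5, a logarithmic branch point, modulus 9/5.
The radius of convergence is the smallest modulus among the singular points: 9/5.


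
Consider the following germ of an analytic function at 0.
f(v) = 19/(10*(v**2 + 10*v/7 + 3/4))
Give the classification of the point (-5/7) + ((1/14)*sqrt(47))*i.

The point is a pole of order 1.

The denominator factor v**2 + 10*v/7 + 3/4 vanishes at (-5/7) + ((1/14)*sqrt(47))*i and appears to the power 1; the numerator there equals 19/10, nonzero, and no other factor vanishes.
Hence a pole whose order is the multiplicity, 1.


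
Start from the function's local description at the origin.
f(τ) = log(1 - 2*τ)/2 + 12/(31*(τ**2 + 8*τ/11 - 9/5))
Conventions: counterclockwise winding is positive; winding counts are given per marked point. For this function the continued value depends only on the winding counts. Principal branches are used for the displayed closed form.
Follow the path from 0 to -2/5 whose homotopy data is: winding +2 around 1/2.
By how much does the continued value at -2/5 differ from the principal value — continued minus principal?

The rational part is single-valued and drops out of the difference; each branch term changes only by its own monodromy.
(1/2)*log(1 - τ/(1/2)): each positive loop around 1/2 adds 2*pi*i to the log, so winding +2 contributes (1/2)*(2)*2*pi*i = (2)*pi*i.
Summing the contributions at τ = -2/5 gives (2)*pi*i.

Continued minus principal equals (2)*pi*i.


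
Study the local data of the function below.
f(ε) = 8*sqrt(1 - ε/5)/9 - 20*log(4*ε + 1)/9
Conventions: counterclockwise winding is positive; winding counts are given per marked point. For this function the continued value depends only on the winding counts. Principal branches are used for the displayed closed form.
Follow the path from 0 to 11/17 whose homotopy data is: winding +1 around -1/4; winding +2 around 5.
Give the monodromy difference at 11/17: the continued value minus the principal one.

Continued minus principal equals -(40/9)*pi*i.

The rational part is single-valued and drops out of the difference; each branch term changes only by its own monodromy.
(-20/9)*log(1 - ε/(-1/4)): each positive loop around -1/4 adds 2*pi*i to the log, so winding +1 contributes (-20/9)*(1)*2*pi*i = -(40/9)*pi*i.
(8/9)*sqrt(1 - ε/(5)): winding +2 is even, the square root returns to the same sheet, contribution 0.
Summing the contributions at ε = 11/17 gives -(40/9)*pi*i.


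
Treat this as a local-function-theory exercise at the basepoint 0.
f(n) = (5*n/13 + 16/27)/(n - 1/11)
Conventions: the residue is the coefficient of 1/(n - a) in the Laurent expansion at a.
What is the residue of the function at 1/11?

At the order-1 pole 1/11 set g(n) = (n - (1/11))*f(n) = 5*n/13 + 16/27.
Simple pole: residue = g(a) at a = 1/11, which is 2423/3861.

The residue is 2423/3861.


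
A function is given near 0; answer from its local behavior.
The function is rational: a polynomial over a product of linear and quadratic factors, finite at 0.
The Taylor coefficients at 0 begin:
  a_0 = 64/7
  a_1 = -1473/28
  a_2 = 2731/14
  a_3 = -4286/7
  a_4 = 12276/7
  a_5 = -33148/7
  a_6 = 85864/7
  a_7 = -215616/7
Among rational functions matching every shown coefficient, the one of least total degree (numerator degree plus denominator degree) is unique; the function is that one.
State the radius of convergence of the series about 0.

No rational of total degree below 5 reproduces all 8 coefficients; solving the [2/3] Pade equations on them gives f(z) = (-19*z**2/14 + 9*z/32 + 8/7)/(z + 1/2)**3, whose expansion matches every shown term.
Denominator factor (z + 1/2)^3: pole of order 3 at -1/2, modulus 1/2.
The radius of convergence is the smallest modulus among the singular points: 1/2.

The radius of convergence is 1/2.


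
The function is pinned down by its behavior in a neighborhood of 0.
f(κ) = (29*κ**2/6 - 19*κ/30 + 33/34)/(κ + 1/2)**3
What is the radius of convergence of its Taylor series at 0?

The radius of convergence is 1/2.

Denominator factor (κ + 1/2)^3: pole of order 3 at -1/2, modulus 1/2.
The radius of convergence is the smallest modulus among the singular points: 1/2.


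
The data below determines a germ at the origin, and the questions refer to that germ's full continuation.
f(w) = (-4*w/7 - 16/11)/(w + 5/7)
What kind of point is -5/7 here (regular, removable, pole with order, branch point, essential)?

The point is a pole of order 1.

The denominator factor w + 5/7 vanishes at -5/7 and appears to the power 1; the numerator there equals -564/539, nonzero, and no other factor vanishes.
Hence a pole whose order is the multiplicity, 1.


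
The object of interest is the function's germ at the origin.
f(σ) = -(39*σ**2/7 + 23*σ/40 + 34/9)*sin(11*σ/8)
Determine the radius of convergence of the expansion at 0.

The radius of convergence is infinite.

The factor -sin(11*σ/8) is entire and contributes no finite singular point.
The polynomial part has no poles.
No finite singular points: the Taylor series at 0 converges everywhere.


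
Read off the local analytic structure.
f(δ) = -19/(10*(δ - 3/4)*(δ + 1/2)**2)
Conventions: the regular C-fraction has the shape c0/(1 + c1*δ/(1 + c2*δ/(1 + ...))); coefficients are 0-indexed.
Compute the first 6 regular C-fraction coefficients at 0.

The regular C-fraction coefficients are [152/15, 8/3, 1/2, -9/2, 32/9, 4/9].

Taylor coefficients (expand at 0): a_0 = 152/15, a_1 = -1216/45, a_2 = 11552/135, a_3 = -17024/81, a_4 = 128896/243, a_5 = -4513792/3645.
c0 = a_0 = 152/15. Peel one level at a time: if S = 1 + c*δ/S' with S'(0) = 1, then c is the δ-coefficient of S and S' = c*δ/(S - 1).
S_1 = c0/f = 1 + (8/3)*δ + (-4/3)*δ^2 + ...; c1 = 8/3.
S_2 = c1*δ/(S_1 - 1) = 1 + (1/2)*δ + (9/4)*δ^2 + ...; c2 = 1/2.
S_3 = c2*δ/(S_2 - 1) = 1 + (-9/2)*δ + (16)*δ^2 + ...; c3 = -9/2.
S_4 = c3*δ/(S_3 - 1) = 1 + (32/9)*δ + (-128/81)*δ^2 + ...; c4 = 32/9.
S_5 = c4*δ/(S_4 - 1) = 1 + (4/9)*δ + ...; c5 = 4/9.


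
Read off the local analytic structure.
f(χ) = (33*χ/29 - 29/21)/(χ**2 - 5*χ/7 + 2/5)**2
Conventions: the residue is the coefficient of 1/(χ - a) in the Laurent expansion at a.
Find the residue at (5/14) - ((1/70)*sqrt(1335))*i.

The residue is -((290815/6202143)*sqrt(1335))*i.

The factor χ**2 - 5*χ/7 + 2/5 splits as (χ - a)(χ - a') with a = (5/14) - ((1/70)*sqrt(1335))*i, a' = (5/14) + ((1/70)*sqrt(1335))*i. At the order-2 pole a set g(χ) = (χ - a)^2*f(χ) = [33*χ/29 - 29/21] / (χ - a')^2.
Order-2 pole: residue = g'(a); g'((5/14) - ((1/70)*sqrt(1335))*i) = -((290815/6202143)*sqrt(1335))*i, so the residue is -((290815/6202143)*sqrt(1335))*i.


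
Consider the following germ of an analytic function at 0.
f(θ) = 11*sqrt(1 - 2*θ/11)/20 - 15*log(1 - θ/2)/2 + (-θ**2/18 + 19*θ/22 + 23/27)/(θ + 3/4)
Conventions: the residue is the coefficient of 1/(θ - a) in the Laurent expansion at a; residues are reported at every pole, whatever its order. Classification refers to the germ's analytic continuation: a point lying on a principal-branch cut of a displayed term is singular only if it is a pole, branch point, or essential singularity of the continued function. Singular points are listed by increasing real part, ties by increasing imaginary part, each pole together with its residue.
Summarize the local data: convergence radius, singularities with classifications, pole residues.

Denominator factor (θ + 3/4): pole of order 1 at -3/4, modulus 3/4.
Branch term (-15/2)*log(1 - θ/(2)): its argument vanishes at θ = 2, a logarithmic branch point, modulus 2.
Branch term (11/20)*sqrt(1 - θ/(11/2)): its argument vanishes at θ = 11/2, a square-root branch point, modulus 11/2.
The radius of convergence is the smallest modulus among the singular points: 3/4.
The branch terms are analytic at -3/4 and contribute nothing to the residue; only the rational part matters.
At the order-1 pole -3/4 set g(θ) = (θ - (-3/4))*(rational part) = -θ**2/18 + 19*θ/22 + 23/27.
Simple pole: residue = g(a) at a = -3/4, which is 1643/9504.
List the singular points by increasing real part (a conjugate pair: the negative imaginary part first).

Radius of convergence at 0: 3/4.
At -3/4: a pole of order 1; residue 1643/9504.
At 2: a logarithmic branch point.
At 11/2: an algebraic (square-root) branch point.


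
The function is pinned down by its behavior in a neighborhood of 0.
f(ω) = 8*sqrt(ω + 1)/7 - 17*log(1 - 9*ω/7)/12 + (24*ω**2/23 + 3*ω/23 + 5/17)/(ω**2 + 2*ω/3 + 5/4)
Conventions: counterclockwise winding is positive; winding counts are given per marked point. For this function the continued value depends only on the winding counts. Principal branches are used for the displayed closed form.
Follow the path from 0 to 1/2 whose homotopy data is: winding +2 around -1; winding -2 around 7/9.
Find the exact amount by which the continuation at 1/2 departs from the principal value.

The rational part is single-valued and drops out of the difference; each branch term changes only by its own monodromy.
(8/7)*sqrt(1 - ω/(-1)): winding +2 is even, the square root returns to the same sheet, contribution 0.
(-17/12)*log(1 - ω/(7/9)): each positive loop around 7/9 adds 2*pi*i to the log, so winding -2 contributes (-17/12)*(-2)*2*pi*i = (17/3)*pi*i.
Summing the contributions at ω = 1/2 gives (17/3)*pi*i.

Continued minus principal equals (17/3)*pi*i.


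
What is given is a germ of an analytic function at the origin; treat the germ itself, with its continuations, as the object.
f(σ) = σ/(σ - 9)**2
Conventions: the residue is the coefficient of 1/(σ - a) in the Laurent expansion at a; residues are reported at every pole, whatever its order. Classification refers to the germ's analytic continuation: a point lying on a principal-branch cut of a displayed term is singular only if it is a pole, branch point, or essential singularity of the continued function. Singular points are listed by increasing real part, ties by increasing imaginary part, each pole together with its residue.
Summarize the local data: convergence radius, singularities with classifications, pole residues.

Denominator factor (σ - 9)^2: pole of order 2 at 9, modulus 9.
The radius of convergence is the smallest modulus among the singular points: 9.
At the order-2 pole 9 set g(σ) = (σ - (9))^2*f(σ) = σ.
Order-2 pole: residue = g'(a); g'(9) = 1, so the residue is 1.

Radius of convergence at 0: 9.
At 9: a pole of order 2; residue 1.


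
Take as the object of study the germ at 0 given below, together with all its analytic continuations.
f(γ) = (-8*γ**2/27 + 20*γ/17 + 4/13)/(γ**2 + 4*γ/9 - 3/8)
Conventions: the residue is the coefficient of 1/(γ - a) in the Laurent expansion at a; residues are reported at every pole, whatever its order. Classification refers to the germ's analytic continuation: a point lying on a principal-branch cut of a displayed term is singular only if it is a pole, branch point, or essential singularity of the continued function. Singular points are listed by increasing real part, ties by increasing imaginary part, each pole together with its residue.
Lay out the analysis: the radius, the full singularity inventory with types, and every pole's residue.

Radius of convergence at 0: -2/9 + (5/36)*sqrt(22).
At -2/9 - (5/36)*sqrt(22): a pole of order 1; residue 2702/4131 + (45491/2953665)*sqrt(22).
At -2/9 + (5/36)*sqrt(22): a pole of order 1; residue 2702/4131 - (45491/2953665)*sqrt(22).

Denominator factor (γ**2 + 4*γ/9 - 3/8): discriminant 275/162, real irrational roots -2/9 + (5/36)*sqrt(22) and -2/9 - (5/36)*sqrt(22); poles of order 1, moduli -2/9 + (5/36)*sqrt(22) and 2/9 + (5/36)*sqrt(22).
The radius of convergence is the smallest modulus among the singular points: -2/9 + (5/36)*sqrt(22).
The factor γ**2 + 4*γ/9 - 3/8 splits as (γ - a)(γ - a') with a = -2/9 - (5/36)*sqrt(22), a' = -2/9 + (5/36)*sqrt(22). At the order-1 pole a set g(γ) = (γ - a)*f(γ) = [-8*γ**2/27 + 20*γ/17 + 4/13] / (γ - a').
Simple pole: residue = g(a) at a = -2/9 - (5/36)*sqrt(22), which is 2702/4131 + (45491/2953665)*sqrt(22).
The factor γ**2 + 4*γ/9 - 3/8 splits as (γ - a)(γ - a') with a = -2/9 + (5/36)*sqrt(22), a' = -2/9 - (5/36)*sqrt(22). At the order-1 pole a set g(γ) = (γ - a)*f(γ) = [-8*γ**2/27 + 20*γ/17 + 4/13] / (γ - a').
Simple pole: residue = g(a) at a = -2/9 + (5/36)*sqrt(22), which is 2702/4131 - (45491/2953665)*sqrt(22).
List the singular points by increasing real part (a conjugate pair: the negative imaginary part first).


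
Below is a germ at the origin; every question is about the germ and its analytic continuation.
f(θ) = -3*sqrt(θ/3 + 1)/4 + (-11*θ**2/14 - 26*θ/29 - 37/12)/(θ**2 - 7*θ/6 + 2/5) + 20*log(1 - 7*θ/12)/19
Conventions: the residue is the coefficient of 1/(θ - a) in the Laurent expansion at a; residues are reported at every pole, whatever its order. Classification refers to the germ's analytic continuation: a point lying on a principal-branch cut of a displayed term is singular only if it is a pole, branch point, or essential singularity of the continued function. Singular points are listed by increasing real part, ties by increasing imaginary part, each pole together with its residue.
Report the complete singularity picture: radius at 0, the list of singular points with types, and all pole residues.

Radius of convergence at 0: (1/5)*sqrt(10).
At -3: an algebraic (square-root) branch point.
At (7/12) - ((1/60)*sqrt(215))*i: a pole of order 1; residue (-631/696) - ((559319/1047480)*sqrt(215))*i.
At (7/12) + ((1/60)*sqrt(215))*i: a pole of order 1; residue (-631/696) + ((559319/1047480)*sqrt(215))*i.
At 12/7: a logarithmic branch point.

Denominator factor (θ**2 - 7*θ/6 + 2/5): discriminant -43/180, complex-conjugate roots (7/12) + ((1/60)*sqrt(215))*i and (7/12) - ((1/60)*sqrt(215))*i; poles of order 1, moduli (1/5)*sqrt(10) and (1/5)*sqrt(10).
Branch term (20/19)*log(1 - θ/(12/7)): its argument vanishes at θ = 12/7, a logarithmic branch point, modulus 12/7.
Branch term (-3/4)*sqrt(1 - θ/(-3)): its argument vanishes at θ = -3, a square-root branch point, modulus 3.
The radius of convergence is the smallest modulus among the singular points: (1/5)*sqrt(10).
The branch terms are analytic at (7/12) - ((1/60)*sqrt(215))*i and contribute nothing to the residue; only the rational part matters.
The factor θ**2 - 7*θ/6 + 2/5 splits as (θ - a)(θ - a') with a = (7/12) - ((1/60)*sqrt(215))*i, a' = (7/12) + ((1/60)*sqrt(215))*i. At the order-1 pole a set g(θ) = (θ - a)*(rational part) = [-11*θ**2/14 - 26*θ/29 - 37/12] / (θ - a').
Simple pole: residue = g(a) at a = (7/12) - ((1/60)*sqrt(215))*i, which is (-631/696) - ((559319/1047480)*sqrt(215))*i.
The branch terms are analytic at (7/12) + ((1/60)*sqrt(215))*i and contribute nothing to the residue; only the rational part matters.
The factor θ**2 - 7*θ/6 + 2/5 splits as (θ - a)(θ - a') with a = (7/12) + ((1/60)*sqrt(215))*i, a' = (7/12) - ((1/60)*sqrt(215))*i. At the order-1 pole a set g(θ) = (θ - a)*(rational part) = [-11*θ**2/14 - 26*θ/29 - 37/12] / (θ - a').
Simple pole: residue = g(a) at a = (7/12) + ((1/60)*sqrt(215))*i, which is (-631/696) + ((559319/1047480)*sqrt(215))*i.
List the singular points by increasing real part (a conjugate pair: the negative imaginary part first).


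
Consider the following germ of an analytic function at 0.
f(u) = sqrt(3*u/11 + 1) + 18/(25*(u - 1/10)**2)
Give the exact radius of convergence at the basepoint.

Denominator factor (u - 1/10)^2: pole of order 2 at 1/10, modulus 1/10.
Branch term (1)*sqrt(1 - u/(-11/3)): its argument vanishes at u = -11/3, a square-root branch point, modulus 11/3.
The radius of convergence is the smallest modulus among the singular points: 1/10.

The radius of convergence is 1/10.


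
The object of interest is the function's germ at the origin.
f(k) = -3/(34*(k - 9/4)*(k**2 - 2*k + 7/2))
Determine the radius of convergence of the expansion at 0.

The radius of convergence is (1/2)*sqrt(14).

Denominator factor (k - 9/4): pole of order 1 at 9/4, modulus 9/4.
Denominator factor (k**2 - 2*k + 7/2): discriminant -10, complex-conjugate roots (1) + ((1/2)*sqrt(10))*i and (1) - ((1/2)*sqrt(10))*i; poles of order 1, moduli (1/2)*sqrt(14) and (1/2)*sqrt(14).
The radius of convergence is the smallest modulus among the singular points: (1/2)*sqrt(14).


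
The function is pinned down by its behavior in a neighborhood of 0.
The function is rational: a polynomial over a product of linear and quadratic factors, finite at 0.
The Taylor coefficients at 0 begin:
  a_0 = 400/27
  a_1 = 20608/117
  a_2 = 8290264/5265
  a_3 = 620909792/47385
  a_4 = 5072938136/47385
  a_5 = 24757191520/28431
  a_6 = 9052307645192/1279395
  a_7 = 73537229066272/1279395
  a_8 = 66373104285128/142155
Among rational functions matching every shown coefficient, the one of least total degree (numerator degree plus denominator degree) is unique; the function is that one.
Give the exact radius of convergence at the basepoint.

No rational of total degree below 7 reproduces all 9 coefficients; solving the [2/5] Pade equations on them gives f(u) = (-13*u**2/40 - 9*u/13 + 25/4)/((u - 3/4)**3*(u**2 + 8*u - 1)), whose expansion matches every shown term.
Denominator factor (u**2 + 8*u - 1): discriminant 68, real irrational roots -4 + sqrt(17) and -4 - sqrt(17); poles of order 1, moduli -4 + sqrt(17) and 4 + sqrt(17).
Denominator factor (u - 3/4)^3: pole of order 3 at 3/4, modulus 3/4.
The radius of convergence is the smallest modulus among the singular points: -4 + sqrt(17).

The radius of convergence is -4 + sqrt(17).


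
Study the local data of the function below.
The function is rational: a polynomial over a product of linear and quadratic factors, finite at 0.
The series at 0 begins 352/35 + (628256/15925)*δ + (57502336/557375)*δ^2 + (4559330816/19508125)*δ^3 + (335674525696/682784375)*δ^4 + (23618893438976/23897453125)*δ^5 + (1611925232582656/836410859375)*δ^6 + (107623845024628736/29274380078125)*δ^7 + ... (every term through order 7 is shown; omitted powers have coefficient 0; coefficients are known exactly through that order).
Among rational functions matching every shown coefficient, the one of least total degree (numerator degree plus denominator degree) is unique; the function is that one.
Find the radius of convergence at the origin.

No rational of total degree below 3 reproduces all 8 coefficients; solving the [1/2] Pade equations on them gives f(δ) = (29*δ/13 + 11/3)/((δ - 5/8)*(δ - 7/12)), whose expansion matches every shown term.
Denominator factor (δ - 7/12): pole of order 1 at 7/12, modulus 7/12.
Denominator factor (δ - 5/8): pole of order 1 at 5/8, modulus 5/8.
The radius of convergence is the smallest modulus among the singular points: 7/12.

The radius of convergence is 7/12.


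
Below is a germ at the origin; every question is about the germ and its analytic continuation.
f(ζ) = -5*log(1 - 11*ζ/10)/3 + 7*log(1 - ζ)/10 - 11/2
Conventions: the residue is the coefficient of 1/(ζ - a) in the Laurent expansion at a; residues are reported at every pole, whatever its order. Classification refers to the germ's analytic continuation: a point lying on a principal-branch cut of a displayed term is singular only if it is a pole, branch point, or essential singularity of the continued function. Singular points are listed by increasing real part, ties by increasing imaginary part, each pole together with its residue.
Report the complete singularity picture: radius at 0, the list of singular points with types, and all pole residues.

Radius of convergence at 0: 10/11.
At 10/11: a logarithmic branch point.
At 1: a logarithmic branch point.

Branch term (-5/3)*log(1 - ζ/(10/11)): its argument vanishes at ζ = 10/11, a logarithmic branch point, modulus 10/11.
Branch term (7/10)*log(1 - ζ/(1)): its argument vanishes at ζ = 1, a logarithmic branch point, modulus 1.
The radius of convergence is the smallest modulus among the singular points: 10/11.
List the singular points by increasing real part (a conjugate pair: the negative imaginary part first).


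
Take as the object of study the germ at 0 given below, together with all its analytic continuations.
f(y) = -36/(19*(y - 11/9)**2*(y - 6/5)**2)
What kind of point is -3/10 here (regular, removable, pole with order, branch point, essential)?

Denominator factors: y - 11/9 = -137/90 at y = -3/10; y - 6/5 = -3/2 at y = -3/10 — none vanishes.
So the germ continues analytically to -3/10.

The point is a regular point.


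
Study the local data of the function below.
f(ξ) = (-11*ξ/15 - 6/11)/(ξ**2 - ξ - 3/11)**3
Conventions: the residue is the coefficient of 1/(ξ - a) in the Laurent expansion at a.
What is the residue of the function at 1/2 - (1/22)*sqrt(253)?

The factor ξ**2 - ξ - 3/11 splits as (ξ - a)(ξ - a') with a = 1/2 - (1/22)*sqrt(253), a' = 1/2 + (1/22)*sqrt(253). At the order-3 pole a set g(ξ) = (ξ - a)^3*f(ξ) = [-11*ξ/15 - 6/11] / (ξ - a')^3.
Order-3 pole: residue = g''(a)/2; g''(1/2 - (1/22)*sqrt(253)) = (6622/60835)*sqrt(253), so the residue is (3311/60835)*sqrt(253).

The residue is (3311/60835)*sqrt(253).


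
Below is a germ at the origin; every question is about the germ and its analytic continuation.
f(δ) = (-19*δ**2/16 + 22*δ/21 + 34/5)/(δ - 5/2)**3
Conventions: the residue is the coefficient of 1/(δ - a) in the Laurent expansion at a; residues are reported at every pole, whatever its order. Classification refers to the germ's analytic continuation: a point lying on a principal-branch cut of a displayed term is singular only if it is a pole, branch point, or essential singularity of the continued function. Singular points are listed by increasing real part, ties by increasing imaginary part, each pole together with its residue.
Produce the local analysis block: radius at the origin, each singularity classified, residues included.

Radius of convergence at 0: 5/2.
At 5/2: a pole of order 3; residue -19/16.

Denominator factor (δ - 5/2)^3: pole of order 3 at 5/2, modulus 5/2.
The radius of convergence is the smallest modulus among the singular points: 5/2.
At the order-3 pole 5/2 set g(δ) = (δ - (5/2))^3*f(δ) = -19*δ**2/16 + 22*δ/21 + 34/5.
Order-3 pole: residue = g''(a)/2; g''(5/2) = -19/8, so the residue is -19/16.


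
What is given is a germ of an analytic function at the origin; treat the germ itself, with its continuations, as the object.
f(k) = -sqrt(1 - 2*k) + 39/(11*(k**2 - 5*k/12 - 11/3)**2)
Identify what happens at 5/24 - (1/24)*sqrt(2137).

The denominator factor k**2 - 5*k/12 - 11/3 vanishes at 5/24 - (1/24)*sqrt(2137) and appears to the power 2; the numerator there equals 39/11, nonzero, and no other factor vanishes.
The branch terms are analytic at this point.
Hence a pole whose order is the multiplicity, 2.

The point is a pole of order 2.


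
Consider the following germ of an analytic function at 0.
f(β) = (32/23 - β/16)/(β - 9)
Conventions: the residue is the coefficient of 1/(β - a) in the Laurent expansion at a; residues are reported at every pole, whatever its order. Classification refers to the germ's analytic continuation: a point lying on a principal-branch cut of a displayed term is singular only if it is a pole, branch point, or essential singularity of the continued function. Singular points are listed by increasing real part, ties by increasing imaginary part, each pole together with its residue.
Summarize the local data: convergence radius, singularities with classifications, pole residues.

Radius of convergence at 0: 9.
At 9: a pole of order 1; residue 305/368.

Denominator factor (β - 9): pole of order 1 at 9, modulus 9.
The radius of convergence is the smallest modulus among the singular points: 9.
At the order-1 pole 9 set g(β) = (β - (9))*f(β) = 32/23 - β/16.
Simple pole: residue = g(a) at a = 9, which is 305/368.


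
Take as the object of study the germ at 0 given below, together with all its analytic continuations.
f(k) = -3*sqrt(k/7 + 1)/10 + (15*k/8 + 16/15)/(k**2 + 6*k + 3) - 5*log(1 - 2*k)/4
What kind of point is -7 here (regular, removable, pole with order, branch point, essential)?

The term (-3/10)*sqrt(1 - k/(-7)) has argument 1 - -7/(-7) = 0 at -7: a square-root (algebraic, two-sheeted) branch point; the remaining terms are analytic or single-valued there.

The point is an algebraic (square-root) branch point.


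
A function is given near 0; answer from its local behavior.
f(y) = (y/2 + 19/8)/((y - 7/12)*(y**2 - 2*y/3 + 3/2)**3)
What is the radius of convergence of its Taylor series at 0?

Denominator factor (y - 7/12): pole of order 1 at 7/12, modulus 7/12.
Denominator factor (y**2 - 2*y/3 + 3/2)^3: discriminant -50/9, complex-conjugate roots (1/3) + ((5/6)*sqrt(2))*i and (1/3) - ((5/6)*sqrt(2))*i; poles of order 3, moduli (1/2)*sqrt(6) and (1/2)*sqrt(6).
The radius of convergence is the smallest modulus among the singular points: 7/12.

The radius of convergence is 7/12.


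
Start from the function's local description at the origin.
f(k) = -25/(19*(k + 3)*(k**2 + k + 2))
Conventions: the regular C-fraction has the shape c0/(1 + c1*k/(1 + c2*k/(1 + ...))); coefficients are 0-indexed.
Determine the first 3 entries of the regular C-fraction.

Taylor coefficients (expand at 0): a_0 = -25/114, a_1 = 125/684, a_2 = -25/4104.
c0 = a_0 = -25/114. Peel one level at a time: if S = 1 + c*k/S' with S'(0) = 1, then c is the k-coefficient of S and S' = c*k/(S - 1).
S_1 = c0/f = 1 + (5/6)*k + (2/3)*k^2 + ...; c1 = 5/6.
S_2 = c1*k/(S_1 - 1) = 1 + (-4/5)*k + ...; c2 = -4/5.

The regular C-fraction coefficients are [-25/114, 5/6, -4/5].


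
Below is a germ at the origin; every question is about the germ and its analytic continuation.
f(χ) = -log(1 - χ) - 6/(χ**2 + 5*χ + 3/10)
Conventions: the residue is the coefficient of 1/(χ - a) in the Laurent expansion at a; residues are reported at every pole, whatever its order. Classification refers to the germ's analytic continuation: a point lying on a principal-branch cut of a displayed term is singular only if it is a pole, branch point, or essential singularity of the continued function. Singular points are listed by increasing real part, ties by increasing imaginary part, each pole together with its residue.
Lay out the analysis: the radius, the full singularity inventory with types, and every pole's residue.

Denominator factor (χ**2 + 5*χ + 3/10): discriminant 119/5, real irrational roots -5/2 + (1/10)*sqrt(595) and -5/2 - (1/10)*sqrt(595); poles of order 1, moduli 5/2 - (1/10)*sqrt(595) and 5/2 + (1/10)*sqrt(595).
Branch term (-1)*log(1 - χ/(1)): its argument vanishes at χ = 1, a logarithmic branch point, modulus 1.
The radius of convergence is the smallest modulus among the singular points: 5/2 - (1/10)*sqrt(595).
The branch term is analytic at -5/2 - (1/10)*sqrt(595) and contributes nothing to the residue; only the rational part matters.
The factor χ**2 + 5*χ + 3/10 splits as (χ - a)(χ - a') with a = -5/2 - (1/10)*sqrt(595), a' = -5/2 + (1/10)*sqrt(595). At the order-1 pole a set g(χ) = (χ - a)*(rational part) = [-6] / (χ - a').
Simple pole: residue = g(a) at a = -5/2 - (1/10)*sqrt(595), which is (6/119)*sqrt(595).
The branch term is analytic at -5/2 + (1/10)*sqrt(595) and contributes nothing to the residue; only the rational part matters.
The factor χ**2 + 5*χ + 3/10 splits as (χ - a)(χ - a') with a = -5/2 + (1/10)*sqrt(595), a' = -5/2 - (1/10)*sqrt(595). At the order-1 pole a set g(χ) = (χ - a)*(rational part) = [-6] / (χ - a').
Simple pole: residue = g(a) at a = -5/2 + (1/10)*sqrt(595), which is -(6/119)*sqrt(595).
List the singular points by increasing real part (a conjugate pair: the negative imaginary part first).

Radius of convergence at 0: 5/2 - (1/10)*sqrt(595).
At -5/2 - (1/10)*sqrt(595): a pole of order 1; residue (6/119)*sqrt(595).
At -5/2 + (1/10)*sqrt(595): a pole of order 1; residue -(6/119)*sqrt(595).
At 1: a logarithmic branch point.


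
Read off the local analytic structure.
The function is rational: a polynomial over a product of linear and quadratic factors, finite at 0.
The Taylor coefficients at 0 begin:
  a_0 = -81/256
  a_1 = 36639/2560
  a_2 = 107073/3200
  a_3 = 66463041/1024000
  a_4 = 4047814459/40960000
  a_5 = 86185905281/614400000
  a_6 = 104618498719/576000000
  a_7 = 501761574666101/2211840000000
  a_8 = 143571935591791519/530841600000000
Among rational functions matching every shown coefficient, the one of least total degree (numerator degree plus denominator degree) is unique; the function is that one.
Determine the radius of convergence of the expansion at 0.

No rational of total degree below 7 reproduces all 9 coefficients; solving the [2/5] Pade equations on them gives f(r) = (-9*r**2/2 + 39*r - 9/11)/((r - 4/3)**3*(r**2 + r/5 - 12/11)), whose expansion matches every shown term.
Denominator factor (r - 4/3)^3: pole of order 3 at 4/3, modulus 4/3.
Denominator factor (r**2 + r/5 - 12/11): discriminant 1211/275, real irrational roots -1/10 + (1/110)*sqrt(13321) and -1/10 - (1/110)*sqrt(13321); poles of order 1, moduli -1/10 + (1/110)*sqrt(13321) and 1/10 + (1/110)*sqrt(13321).
The radius of convergence is the smallest modulus among the singular points: -1/10 + (1/110)*sqrt(13321).

The radius of convergence is -1/10 + (1/110)*sqrt(13321).


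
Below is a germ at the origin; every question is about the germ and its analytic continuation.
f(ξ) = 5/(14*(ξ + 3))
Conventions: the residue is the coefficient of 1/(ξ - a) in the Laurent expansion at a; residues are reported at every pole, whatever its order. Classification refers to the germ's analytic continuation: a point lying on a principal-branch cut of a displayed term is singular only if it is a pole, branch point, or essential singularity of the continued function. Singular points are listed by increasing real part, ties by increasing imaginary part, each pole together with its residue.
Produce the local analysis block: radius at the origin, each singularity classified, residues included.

Radius of convergence at 0: 3.
At -3: a pole of order 1; residue 5/14.

Denominator factor (ξ + 3): pole of order 1 at -3, modulus 3.
The radius of convergence is the smallest modulus among the singular points: 3.
At the order-1 pole -3 set g(ξ) = (ξ - (-3))*f(ξ) = 5/14.
Simple pole: residue = g(a) at a = -3, which is 5/14.


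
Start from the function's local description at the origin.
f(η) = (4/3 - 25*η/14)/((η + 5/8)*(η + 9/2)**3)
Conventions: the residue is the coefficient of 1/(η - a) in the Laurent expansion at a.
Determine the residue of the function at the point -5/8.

The residue is 26336/625611.

At the order-1 pole -5/8 set g(η) = (η - (-5/8))*f(η) = (4/3 - 25*η/14)/(η + 9/2)**3.
Simple pole: residue = g(a) at a = -5/8, which is 26336/625611.


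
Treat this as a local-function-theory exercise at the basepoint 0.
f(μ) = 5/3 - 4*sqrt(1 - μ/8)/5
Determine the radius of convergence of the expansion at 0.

The radius of convergence is 8.

Branch term (-4/5)*sqrt(1 - μ/(8)): its argument vanishes at μ = 8, a square-root branch point, modulus 8.
The radius of convergence is the smallest modulus among the singular points: 8.


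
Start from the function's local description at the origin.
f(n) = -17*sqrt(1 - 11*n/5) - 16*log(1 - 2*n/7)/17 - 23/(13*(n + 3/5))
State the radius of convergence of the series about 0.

The radius of convergence is 5/11.

Denominator factor (n + 3/5): pole of order 1 at -3/5, modulus 3/5.
Branch term (-16/17)*log(1 - n/(7/2)): its argument vanishes at n = 7/2, a logarithmic branch point, modulus 7/2.
Branch term (-17)*sqrt(1 - n/(5/11)): its argument vanishes at n = 5/11, a square-root branch point, modulus 5/11.
The radius of convergence is the smallest modulus among the singular points: 5/11.


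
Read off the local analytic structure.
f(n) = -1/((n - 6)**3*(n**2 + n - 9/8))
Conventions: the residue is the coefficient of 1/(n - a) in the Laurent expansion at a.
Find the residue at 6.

At the order-3 pole 6 set g(n) = (n - (6))^3*f(n) = -1/(n**2 + n - 9/8).
Order-3 pole: residue = g''(a)/2; g''(6) = -131200/34965783, so the residue is -65600/34965783.

The residue is -65600/34965783.


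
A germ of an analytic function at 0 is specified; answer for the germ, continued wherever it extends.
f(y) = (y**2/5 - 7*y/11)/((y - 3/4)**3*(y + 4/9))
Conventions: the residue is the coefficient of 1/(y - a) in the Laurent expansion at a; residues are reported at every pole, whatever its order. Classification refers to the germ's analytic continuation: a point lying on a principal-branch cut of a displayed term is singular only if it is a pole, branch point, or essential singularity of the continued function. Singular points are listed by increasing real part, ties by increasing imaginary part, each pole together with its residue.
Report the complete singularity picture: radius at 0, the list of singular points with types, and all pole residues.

Radius of convergence at 0: 4/9.
At -4/9: a pole of order 1; residue -827136/4372885.
At 3/4: a pole of order 3; residue 827136/4372885.

Denominator factor (y + 4/9): pole of order 1 at -4/9, modulus 4/9.
Denominator factor (y - 3/4)^3: pole of order 3 at 3/4, modulus 3/4.
The radius of convergence is the smallest modulus among the singular points: 4/9.
At the order-1 pole -4/9 set g(y) = (y - (-4/9))*f(y) = (y**2/5 - 7*y/11)/(y - 3/4)**3.
Simple pole: residue = g(a) at a = -4/9, which is -827136/4372885.
At the order-3 pole 3/4 set g(y) = (y - (3/4))^3*f(y) = (y**2/5 - 7*y/11)/(y + 4/9).
Order-3 pole: residue = g''(a)/2; g''(3/4) = 1654272/4372885, so the residue is 827136/4372885.
List the singular points by increasing real part (a conjugate pair: the negative imaginary part first).


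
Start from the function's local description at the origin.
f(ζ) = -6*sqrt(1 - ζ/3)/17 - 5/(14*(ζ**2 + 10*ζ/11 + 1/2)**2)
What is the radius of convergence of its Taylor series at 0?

The radius of convergence is (1/2)*sqrt(2).

Denominator factor (ζ**2 + 10*ζ/11 + 1/2)^2: discriminant -142/121, complex-conjugate roots (-5/11) + ((1/22)*sqrt(142))*i and (-5/11) - ((1/22)*sqrt(142))*i; poles of order 2, moduli (1/2)*sqrt(2) and (1/2)*sqrt(2).
Branch term (-6/17)*sqrt(1 - ζ/(3)): its argument vanishes at ζ = 3, a square-root branch point, modulus 3.
The radius of convergence is the smallest modulus among the singular points: (1/2)*sqrt(2).


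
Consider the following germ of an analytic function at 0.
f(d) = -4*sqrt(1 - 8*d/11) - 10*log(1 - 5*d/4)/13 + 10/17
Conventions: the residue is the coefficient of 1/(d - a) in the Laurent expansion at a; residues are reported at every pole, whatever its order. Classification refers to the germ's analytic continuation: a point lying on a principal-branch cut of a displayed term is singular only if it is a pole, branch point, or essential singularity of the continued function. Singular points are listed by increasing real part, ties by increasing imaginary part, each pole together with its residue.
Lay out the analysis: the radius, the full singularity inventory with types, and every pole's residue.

Radius of convergence at 0: 4/5.
At 4/5: a logarithmic branch point.
At 11/8: an algebraic (square-root) branch point.

Branch term (-4)*sqrt(1 - d/(11/8)): its argument vanishes at d = 11/8, a square-root branch point, modulus 11/8.
Branch term (-10/13)*log(1 - d/(4/5)): its argument vanishes at d = 4/5, a logarithmic branch point, modulus 4/5.
The radius of convergence is the smallest modulus among the singular points: 4/5.
List the singular points by increasing real part (a conjugate pair: the negative imaginary part first).
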